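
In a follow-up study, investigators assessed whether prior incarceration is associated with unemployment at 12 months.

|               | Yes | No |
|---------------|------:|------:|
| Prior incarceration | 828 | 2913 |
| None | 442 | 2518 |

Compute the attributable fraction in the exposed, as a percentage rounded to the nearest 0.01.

32.53

Cells: a = 828, b = 2913, c = 442, d = 2518.
Risk in exposed = 828/3741 = 0.22133; risk in unexposed = 442/2960 = 0.14932.
RR = 0.22133/0.14932 = 1.48222
AR% = (RR − 1)/RR × 100 = (1.48222 − 1)/1.48222 × 100 = 32.5335%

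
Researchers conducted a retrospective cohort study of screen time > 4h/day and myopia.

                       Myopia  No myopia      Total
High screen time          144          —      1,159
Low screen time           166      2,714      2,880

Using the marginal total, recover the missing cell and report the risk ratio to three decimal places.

The missing cell is in the exposed row: 1159 − 144 = 1015.
So a = 144, b = 1015, c = 166, d = 2714.
RR = [a/(a+b)] / [c/(c+d)] = (144/1159) / (166/2880) = 0.12425/0.05764 = 2.15558

2.156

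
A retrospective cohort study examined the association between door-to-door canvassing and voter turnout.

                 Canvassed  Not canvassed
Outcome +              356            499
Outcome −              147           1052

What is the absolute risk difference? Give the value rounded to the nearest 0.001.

Reading the table with exposure as columns: a = 356 (Canvassed, case), b = 147 (Canvassed, non-case), c = 499 (Not canvassed, case), d = 1052.
Risk in exposed = 356/503 = 0.707753; risk in unexposed = 499/1551 = 0.321728.
Risk difference = 0.707753 − 0.321728 = 0.386026

0.386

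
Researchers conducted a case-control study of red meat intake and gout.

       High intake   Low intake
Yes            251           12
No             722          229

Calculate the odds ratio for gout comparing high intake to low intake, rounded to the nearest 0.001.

6.634

Reading the table with exposure as columns: a = 251 (High intake, case), b = 722 (High intake, non-case), c = 12 (Low intake, case), d = 229.
OR = (a·d)/(b·c) = (251 × 229) / (722 × 12) = 57479 / 8664 = 6.63423
The odds of gout are about 6.63 times as high in the high intake group.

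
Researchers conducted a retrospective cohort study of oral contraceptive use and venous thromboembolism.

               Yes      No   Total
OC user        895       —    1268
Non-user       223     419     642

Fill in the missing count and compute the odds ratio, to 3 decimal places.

The missing cell is in the exposed row: 1268 − 895 = 373.
So a = 895, b = 373, c = 223, d = 419.
OR = (a·d)/(b·c) = (895 × 419) / (373 × 223) = 375005 / 83179 = 4.50841

4.508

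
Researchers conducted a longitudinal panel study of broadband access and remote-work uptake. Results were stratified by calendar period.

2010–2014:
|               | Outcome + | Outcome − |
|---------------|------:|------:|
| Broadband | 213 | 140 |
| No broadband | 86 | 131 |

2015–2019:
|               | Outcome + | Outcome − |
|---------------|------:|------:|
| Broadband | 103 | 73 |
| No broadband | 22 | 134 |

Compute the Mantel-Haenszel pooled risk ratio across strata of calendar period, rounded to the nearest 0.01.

1.99

RR_MH = Σ(aᵢ·n₀ᵢ/nᵢ) / Σ(cᵢ·n₁ᵢ/nᵢ), with n₁ᵢ = aᵢ+bᵢ (exposed), n₀ᵢ = cᵢ+dᵢ (unexposed), nᵢ = n₁ᵢ+n₀ᵢ.
Stratum 1 (2010–2014): n₁ = 353, n₀ = 217, n = 570; a·n₀/n = 213·217/570 = 81.0895; c·n₁/n = 86·353/570 = 53.2596
Stratum 2 (2015–2019): n₁ = 176, n₀ = 156, n = 332; a·n₀/n = 103·156/332 = 48.3976; c·n₁/n = 22·176/332 = 11.6627
RR_MH = (81.0895 + 48.3976) / (53.2596 + 11.6627) = 129.4871 / 64.9223 = 1.99449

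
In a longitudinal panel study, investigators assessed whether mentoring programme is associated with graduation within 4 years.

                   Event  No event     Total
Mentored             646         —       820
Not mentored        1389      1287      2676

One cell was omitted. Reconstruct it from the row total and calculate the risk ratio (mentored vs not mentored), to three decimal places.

1.518

The missing cell is in the exposed row: 820 − 646 = 174.
So a = 646, b = 174, c = 1389, d = 1287.
RR = [a/(a+b)] / [c/(c+d)] = (646/820) / (1389/2676) = 0.78780/0.51906 = 1.51776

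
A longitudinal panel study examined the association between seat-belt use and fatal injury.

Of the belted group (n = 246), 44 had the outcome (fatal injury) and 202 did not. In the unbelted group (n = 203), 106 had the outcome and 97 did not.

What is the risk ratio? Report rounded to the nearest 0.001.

From the description: a = 44, b = 202, c = 106, d = 97.
Risk in exposed = 44/246 = 0.17886; risk in unexposed = 106/203 = 0.52217.
RR = 0.17886 / 0.52217 = 0.34254
The risk is 66% lower among the exposed than among the unexposed.

0.343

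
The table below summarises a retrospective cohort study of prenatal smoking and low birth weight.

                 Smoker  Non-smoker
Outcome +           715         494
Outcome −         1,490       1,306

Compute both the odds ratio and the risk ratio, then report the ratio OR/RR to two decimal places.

Reading the table with exposure as columns: a = 715 (Smoker, case), b = 1490 (Smoker, non-case), c = 494 (Non-smoker, case), d = 1306.
OR = (715·1306)/(1490·494) = 933790/736060 = 1.26863
Risk in exposed = 715/2205 = 0.32426; risk in unexposed = 494/1800 = 0.27444; RR = 1.18153
OR/RR = 1.26863 / 1.18153 = 1.07372
The outcome is not rare, so the OR lies further from 1 than the RR.

1.07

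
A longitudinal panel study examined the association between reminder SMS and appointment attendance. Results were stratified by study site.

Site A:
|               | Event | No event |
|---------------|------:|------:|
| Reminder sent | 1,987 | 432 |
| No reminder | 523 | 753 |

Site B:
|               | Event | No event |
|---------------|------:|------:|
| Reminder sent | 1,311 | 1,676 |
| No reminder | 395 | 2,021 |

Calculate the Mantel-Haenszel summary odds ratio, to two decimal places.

OR_MH = Σ(aᵢdᵢ/nᵢ) / Σ(bᵢcᵢ/nᵢ), where nᵢ is the stratum total.
Stratum 1 (Site A): n = 3695; a·d/n = 1987·753/3695 = 404.9286; b·c/n = 432·523/3695 = 61.1464
Stratum 2 (Site B): n = 5403; a·d/n = 1311·2021/5403 = 490.3815; b·c/n = 1676·395/5403 = 122.5282
OR_MH = (404.9286 + 490.3815) / (61.1464 + 122.5282) = 895.3100 / 183.6746 = 4.87443

4.87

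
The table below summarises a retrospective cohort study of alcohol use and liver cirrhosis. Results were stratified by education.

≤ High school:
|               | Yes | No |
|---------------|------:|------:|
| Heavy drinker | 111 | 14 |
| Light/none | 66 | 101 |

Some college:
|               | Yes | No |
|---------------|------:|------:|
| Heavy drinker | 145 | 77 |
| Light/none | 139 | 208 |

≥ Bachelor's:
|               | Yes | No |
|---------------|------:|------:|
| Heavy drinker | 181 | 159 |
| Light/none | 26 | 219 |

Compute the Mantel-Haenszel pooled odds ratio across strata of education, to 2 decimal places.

5.48

OR_MH = Σ(aᵢdᵢ/nᵢ) / Σ(bᵢcᵢ/nᵢ), where nᵢ is the stratum total.
Stratum 1 (≤ High school): n = 292; a·d/n = 111·101/292 = 38.3938; b·c/n = 14·66/292 = 3.1644
Stratum 2 (Some college): n = 569; a·d/n = 145·208/569 = 53.0053; b·c/n = 77·139/569 = 18.8102
Stratum 3 (≥ Bachelor's): n = 585; a·d/n = 181·219/585 = 67.7590; b·c/n = 159·26/585 = 7.0667
OR_MH = (38.3938 + 53.0053 + 67.7590) / (3.1644 + 18.8102 + 7.0667) = 159.1581 / 29.0412 = 5.48042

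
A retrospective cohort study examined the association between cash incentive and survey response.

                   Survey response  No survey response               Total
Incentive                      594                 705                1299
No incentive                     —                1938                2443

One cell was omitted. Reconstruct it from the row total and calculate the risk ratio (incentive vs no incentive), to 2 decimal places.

2.21

The missing cell is in the unexposed row: 2443 − 1938 = 505.
So a = 594, b = 705, c = 505, d = 1938.
RR = [a/(a+b)] / [c/(c+d)] = (594/1299) / (505/2443) = 0.45727/0.20671 = 2.21212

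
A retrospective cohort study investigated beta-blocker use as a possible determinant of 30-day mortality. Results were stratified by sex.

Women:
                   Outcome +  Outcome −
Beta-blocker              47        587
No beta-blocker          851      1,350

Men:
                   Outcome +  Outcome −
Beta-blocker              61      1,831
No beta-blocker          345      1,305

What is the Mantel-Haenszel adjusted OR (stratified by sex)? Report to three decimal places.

0.127

OR_MH = Σ(aᵢdᵢ/nᵢ) / Σ(bᵢcᵢ/nᵢ), where nᵢ is the stratum total.
Stratum 1 (Women): n = 2835; a·d/n = 47·1350/2835 = 22.3810; b·c/n = 587·851/2835 = 176.2035
Stratum 2 (Men): n = 3542; a·d/n = 61·1305/3542 = 22.4746; b·c/n = 1831·345/3542 = 178.3442
OR_MH = (22.3810 + 22.4746) / (176.2035 + 178.3442) = 44.8555 / 354.5477 = 0.12651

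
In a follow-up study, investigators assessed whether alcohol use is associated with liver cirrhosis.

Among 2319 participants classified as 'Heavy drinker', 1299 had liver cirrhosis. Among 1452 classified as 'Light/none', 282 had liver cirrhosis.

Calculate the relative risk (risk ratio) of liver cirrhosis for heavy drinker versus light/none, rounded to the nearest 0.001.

2.884

From the description: a = 1299, b = 1020, c = 282, d = 1170.
Risk in exposed = 1299/2319 = 0.56016; risk in unexposed = 282/1452 = 0.19421.
RR = 0.56016 / 0.19421 = 2.88420
The risk among the exposed is 2.88 times that among the unexposed.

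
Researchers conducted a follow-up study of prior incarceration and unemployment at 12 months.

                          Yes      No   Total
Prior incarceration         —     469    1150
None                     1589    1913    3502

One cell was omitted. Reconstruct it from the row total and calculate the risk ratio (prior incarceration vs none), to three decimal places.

The missing cell is in the exposed row: 1150 − 469 = 681.
So a = 681, b = 469, c = 1589, d = 1913.
RR = [a/(a+b)] / [c/(c+d)] = (681/1150) / (1589/3502) = 0.59217/0.45374 = 1.30509

1.305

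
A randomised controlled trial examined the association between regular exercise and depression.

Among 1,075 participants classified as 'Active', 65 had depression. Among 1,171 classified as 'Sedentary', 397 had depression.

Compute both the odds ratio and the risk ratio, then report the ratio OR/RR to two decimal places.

From the description: a = 65, b = 1010, c = 397, d = 774.
OR = (65·774)/(1010·397) = 50310/400970 = 0.12547
Risk in exposed = 65/1075 = 0.06047; risk in unexposed = 397/1171 = 0.33903; RR = 0.17835
OR/RR = 0.12547 / 0.17835 = 0.70351
The outcome is not rare, so the OR lies further from 1 than the RR.

0.70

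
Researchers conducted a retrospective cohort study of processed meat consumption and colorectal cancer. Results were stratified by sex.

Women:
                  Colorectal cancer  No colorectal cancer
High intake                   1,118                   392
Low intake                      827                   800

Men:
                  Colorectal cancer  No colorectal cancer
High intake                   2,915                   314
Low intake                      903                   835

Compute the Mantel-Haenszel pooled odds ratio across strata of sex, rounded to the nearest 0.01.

4.83

OR_MH = Σ(aᵢdᵢ/nᵢ) / Σ(bᵢcᵢ/nᵢ), where nᵢ is the stratum total.
Stratum 1 (Women): n = 3137; a·d/n = 1118·800/3137 = 285.1132; b·c/n = 392·827/3137 = 103.3420
Stratum 2 (Men): n = 4967; a·d/n = 2915·835/4967 = 490.0393; b·c/n = 314·903/4967 = 57.0852
OR_MH = (285.1132 + 490.0393) / (103.3420 + 57.0852) = 775.1524 / 160.4272 = 4.83180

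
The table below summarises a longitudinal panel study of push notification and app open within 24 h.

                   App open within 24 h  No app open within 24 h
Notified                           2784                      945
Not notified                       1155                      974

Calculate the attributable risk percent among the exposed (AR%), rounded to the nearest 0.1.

27.3

Cells: a = 2784, b = 945, c = 1155, d = 974.
Risk in exposed = 2784/3729 = 0.74658; risk in unexposed = 1155/2129 = 0.54251.
RR = 0.74658/0.54251 = 1.37617
AR% = (RR − 1)/RR × 100 = (1.37617 − 1)/1.37617 × 100 = 27.3343%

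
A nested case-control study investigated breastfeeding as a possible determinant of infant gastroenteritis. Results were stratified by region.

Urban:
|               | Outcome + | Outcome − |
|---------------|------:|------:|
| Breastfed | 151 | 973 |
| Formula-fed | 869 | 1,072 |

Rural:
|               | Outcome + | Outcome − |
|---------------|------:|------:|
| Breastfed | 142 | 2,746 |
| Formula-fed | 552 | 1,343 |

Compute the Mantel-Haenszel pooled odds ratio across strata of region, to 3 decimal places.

0.156

OR_MH = Σ(aᵢdᵢ/nᵢ) / Σ(bᵢcᵢ/nᵢ), where nᵢ is the stratum total.
Stratum 1 (Urban): n = 3065; a·d/n = 151·1072/3065 = 52.8131; b·c/n = 973·869/3065 = 275.8685
Stratum 2 (Rural): n = 4783; a·d/n = 142·1343/4783 = 39.8716; b·c/n = 2746·552/4783 = 316.9124
OR_MH = (52.8131 + 39.8716) / (275.8685 + 316.9124) = 92.6847 / 592.7809 = 0.15636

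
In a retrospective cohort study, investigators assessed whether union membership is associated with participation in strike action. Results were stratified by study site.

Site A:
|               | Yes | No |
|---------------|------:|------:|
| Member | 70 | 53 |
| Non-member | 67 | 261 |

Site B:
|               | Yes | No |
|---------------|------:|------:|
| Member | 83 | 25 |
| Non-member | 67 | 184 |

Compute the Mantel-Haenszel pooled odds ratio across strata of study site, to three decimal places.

6.623

OR_MH = Σ(aᵢdᵢ/nᵢ) / Σ(bᵢcᵢ/nᵢ), where nᵢ is the stratum total.
Stratum 1 (Site A): n = 451; a·d/n = 70·261/451 = 40.5100; b·c/n = 53·67/451 = 7.8736
Stratum 2 (Site B): n = 359; a·d/n = 83·184/359 = 42.5404; b·c/n = 25·67/359 = 4.6657
OR_MH = (40.5100 + 42.5404) / (7.8736 + 4.6657) = 83.0504 / 12.5394 = 6.62318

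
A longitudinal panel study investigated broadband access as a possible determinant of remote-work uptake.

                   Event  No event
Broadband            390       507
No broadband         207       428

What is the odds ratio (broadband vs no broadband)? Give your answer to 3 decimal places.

1.590

Cells: a = 390, b = 507, c = 207, d = 428.
OR = (a·d)/(b·c) = (390 × 428) / (507 × 207) = 166920 / 104949 = 1.59049
The odds of remote-work uptake are about 1.59 times as high in the broadband group.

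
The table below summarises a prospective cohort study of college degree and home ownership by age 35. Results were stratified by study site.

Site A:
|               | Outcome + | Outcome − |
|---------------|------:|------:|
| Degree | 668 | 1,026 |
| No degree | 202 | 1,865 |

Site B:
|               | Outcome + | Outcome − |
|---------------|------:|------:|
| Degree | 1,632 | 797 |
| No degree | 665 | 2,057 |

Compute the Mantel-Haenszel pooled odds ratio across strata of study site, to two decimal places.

OR_MH = Σ(aᵢdᵢ/nᵢ) / Σ(bᵢcᵢ/nᵢ), where nᵢ is the stratum total.
Stratum 1 (Site A): n = 3761; a·d/n = 668·1865/3761 = 331.2470; b·c/n = 1026·202/3761 = 55.1056
Stratum 2 (Site B): n = 5151; a·d/n = 1632·2057/5151 = 651.7228; b·c/n = 797·665/5151 = 102.8936
OR_MH = (331.2470 + 651.7228) / (55.1056 + 102.8936) = 982.9698 / 157.9992 = 6.22136

6.22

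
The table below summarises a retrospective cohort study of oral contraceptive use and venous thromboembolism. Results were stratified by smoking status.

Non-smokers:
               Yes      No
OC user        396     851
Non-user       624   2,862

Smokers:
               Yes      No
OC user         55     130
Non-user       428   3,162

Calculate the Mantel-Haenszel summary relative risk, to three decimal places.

1.855

RR_MH = Σ(aᵢ·n₀ᵢ/nᵢ) / Σ(cᵢ·n₁ᵢ/nᵢ), with n₁ᵢ = aᵢ+bᵢ (exposed), n₀ᵢ = cᵢ+dᵢ (unexposed), nᵢ = n₁ᵢ+n₀ᵢ.
Stratum 1 (Non-smokers): n₁ = 1247, n₀ = 3486, n = 4733; a·n₀/n = 396·3486/4733 = 291.6662; c·n₁/n = 624·1247/4733 = 164.4048
Stratum 2 (Smokers): n₁ = 185, n₀ = 3590, n = 3775; a·n₀/n = 55·3590/3775 = 52.3046; c·n₁/n = 428·185/3775 = 20.9748
RR_MH = (291.6662 + 52.3046) / (164.4048 + 20.9748) = 343.9708 / 185.3797 = 1.85549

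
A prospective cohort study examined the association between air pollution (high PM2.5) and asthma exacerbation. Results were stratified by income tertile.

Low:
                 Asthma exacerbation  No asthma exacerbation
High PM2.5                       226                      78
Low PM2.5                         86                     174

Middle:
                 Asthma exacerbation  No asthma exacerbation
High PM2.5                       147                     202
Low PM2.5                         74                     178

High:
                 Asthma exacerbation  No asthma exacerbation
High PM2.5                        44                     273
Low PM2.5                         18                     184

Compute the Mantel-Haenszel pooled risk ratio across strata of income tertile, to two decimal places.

1.82

RR_MH = Σ(aᵢ·n₀ᵢ/nᵢ) / Σ(cᵢ·n₁ᵢ/nᵢ), with n₁ᵢ = aᵢ+bᵢ (exposed), n₀ᵢ = cᵢ+dᵢ (unexposed), nᵢ = n₁ᵢ+n₀ᵢ.
Stratum 1 (Low): n₁ = 304, n₀ = 260, n = 564; a·n₀/n = 226·260/564 = 104.1844; c·n₁/n = 86·304/564 = 46.3546
Stratum 2 (Middle): n₁ = 349, n₀ = 252, n = 601; a·n₀/n = 147·252/601 = 61.6373; c·n₁/n = 74·349/601 = 42.9717
Stratum 3 (High): n₁ = 317, n₀ = 202, n = 519; a·n₀/n = 44·202/519 = 17.1252; c·n₁/n = 18·317/519 = 10.9942
RR_MH = (104.1844 + 61.6373 + 17.1252) / (46.3546 + 42.9717 + 10.9942) = 182.9469 / 100.3205 = 1.82362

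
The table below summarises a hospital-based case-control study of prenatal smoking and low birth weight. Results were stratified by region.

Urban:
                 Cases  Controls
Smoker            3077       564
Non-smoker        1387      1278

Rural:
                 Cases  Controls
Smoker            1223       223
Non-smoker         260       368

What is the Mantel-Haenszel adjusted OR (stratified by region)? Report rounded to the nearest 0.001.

OR_MH = Σ(aᵢdᵢ/nᵢ) / Σ(bᵢcᵢ/nᵢ), where nᵢ is the stratum total.
Stratum 1 (Urban): n = 6306; a·d/n = 3077·1278/6306 = 623.5975; b·c/n = 564·1387/6306 = 124.0514
Stratum 2 (Rural): n = 2074; a·d/n = 1223·368/2074 = 217.0029; b·c/n = 223·260/2074 = 27.9556
OR_MH = (623.5975 + 217.0029) / (124.0514 + 27.9556) = 840.6004 / 152.0070 = 5.53001

5.530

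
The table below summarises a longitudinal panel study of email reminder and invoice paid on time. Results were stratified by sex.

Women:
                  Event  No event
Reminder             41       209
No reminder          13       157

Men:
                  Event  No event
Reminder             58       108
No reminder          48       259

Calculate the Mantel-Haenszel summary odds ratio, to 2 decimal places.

OR_MH = Σ(aᵢdᵢ/nᵢ) / Σ(bᵢcᵢ/nᵢ), where nᵢ is the stratum total.
Stratum 1 (Women): n = 420; a·d/n = 41·157/420 = 15.3262; b·c/n = 209·13/420 = 6.4690
Stratum 2 (Men): n = 473; a·d/n = 58·259/473 = 31.7590; b·c/n = 108·48/473 = 10.9598
OR_MH = (15.3262 + 31.7590) / (6.4690 + 10.9598) = 47.0852 / 17.4289 = 2.70156

2.70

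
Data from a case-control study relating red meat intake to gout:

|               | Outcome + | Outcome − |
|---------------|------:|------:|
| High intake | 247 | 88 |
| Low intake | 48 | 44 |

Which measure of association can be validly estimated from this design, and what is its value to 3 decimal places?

2.573

Cells: a = 247, b = 88, c = 48, d = 44.
This is a case-control study: participants were sampled on outcome status, so risks in the source population cannot be estimated directly — relative risk is not valid here. The odds ratio is the appropriate measure.
OR = (a·d)/(b·c) = (247 × 44) / (88 × 48) = 10868 / 4224 = 2.57292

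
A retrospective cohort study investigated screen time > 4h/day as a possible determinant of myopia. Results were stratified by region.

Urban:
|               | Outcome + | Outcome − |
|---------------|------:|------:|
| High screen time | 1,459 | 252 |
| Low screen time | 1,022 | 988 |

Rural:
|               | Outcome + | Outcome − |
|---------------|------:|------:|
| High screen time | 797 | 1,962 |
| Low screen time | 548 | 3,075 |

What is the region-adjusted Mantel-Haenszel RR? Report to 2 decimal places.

1.76

RR_MH = Σ(aᵢ·n₀ᵢ/nᵢ) / Σ(cᵢ·n₁ᵢ/nᵢ), with n₁ᵢ = aᵢ+bᵢ (exposed), n₀ᵢ = cᵢ+dᵢ (unexposed), nᵢ = n₁ᵢ+n₀ᵢ.
Stratum 1 (Urban): n₁ = 1711, n₀ = 2010, n = 3721; a·n₀/n = 1459·2010/3721 = 788.1188; c·n₁/n = 1022·1711/3721 = 469.9387
Stratum 2 (Rural): n₁ = 2759, n₀ = 3623, n = 6382; a·n₀/n = 797·3623/6382 = 452.4492; c·n₁/n = 548·2759/6382 = 236.9057
RR_MH = (788.1188 + 452.4492) / (469.9387 + 236.9057) = 1240.5680 / 706.8444 = 1.75508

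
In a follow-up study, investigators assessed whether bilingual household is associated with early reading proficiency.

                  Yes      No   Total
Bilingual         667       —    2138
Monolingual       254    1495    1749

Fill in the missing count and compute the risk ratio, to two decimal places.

2.15

The missing cell is in the exposed row: 2138 − 667 = 1471.
So a = 667, b = 1471, c = 254, d = 1495.
RR = [a/(a+b)] / [c/(c+d)] = (667/2138) / (254/1749) = 0.31197/0.14523 = 2.14820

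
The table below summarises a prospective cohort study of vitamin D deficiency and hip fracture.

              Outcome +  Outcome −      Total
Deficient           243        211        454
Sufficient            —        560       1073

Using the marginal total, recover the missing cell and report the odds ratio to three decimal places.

The missing cell is in the unexposed row: 1073 − 560 = 513.
So a = 243, b = 211, c = 513, d = 560.
OR = (a·d)/(b·c) = (243 × 560) / (211 × 513) = 136080 / 108243 = 1.25717

1.257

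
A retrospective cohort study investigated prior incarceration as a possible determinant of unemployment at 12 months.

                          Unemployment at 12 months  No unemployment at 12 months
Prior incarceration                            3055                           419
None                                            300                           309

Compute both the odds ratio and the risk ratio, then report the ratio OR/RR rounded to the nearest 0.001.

4.207

Cells: a = 3055, b = 419, c = 300, d = 309.
OR = (3055·309)/(419·300) = 943995/125700 = 7.50990
Risk in exposed = 3055/3474 = 0.87939; risk in unexposed = 300/609 = 0.49261; RR = 1.78516
OR/RR = 7.50990 / 1.78516 = 4.20685
The outcome is not rare, so the OR lies further from 1 than the RR.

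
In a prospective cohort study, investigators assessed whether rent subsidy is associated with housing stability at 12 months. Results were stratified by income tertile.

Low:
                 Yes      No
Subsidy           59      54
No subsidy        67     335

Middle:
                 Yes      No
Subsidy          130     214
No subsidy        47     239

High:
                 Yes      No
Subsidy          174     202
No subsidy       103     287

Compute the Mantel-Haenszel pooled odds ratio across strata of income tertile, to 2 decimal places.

OR_MH = Σ(aᵢdᵢ/nᵢ) / Σ(bᵢcᵢ/nᵢ), where nᵢ is the stratum total.
Stratum 1 (Low): n = 515; a·d/n = 59·335/515 = 38.3786; b·c/n = 54·67/515 = 7.0252
Stratum 2 (Middle): n = 630; a·d/n = 130·239/630 = 49.3175; b·c/n = 214·47/630 = 15.9651
Stratum 3 (High): n = 766; a·d/n = 174·287/766 = 65.1932; b·c/n = 202·103/766 = 27.1619
OR_MH = (38.3786 + 49.3175 + 65.1932) / (7.0252 + 15.9651 + 27.1619) = 152.8893 / 50.1522 = 3.04851

3.05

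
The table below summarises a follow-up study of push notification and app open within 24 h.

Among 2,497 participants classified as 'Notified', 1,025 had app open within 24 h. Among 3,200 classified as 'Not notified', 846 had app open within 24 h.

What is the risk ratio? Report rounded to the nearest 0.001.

1.553

From the description: a = 1025, b = 1472, c = 846, d = 2354.
Risk in exposed = 1025/2497 = 0.41049; risk in unexposed = 846/3200 = 0.26438.
RR = 0.41049 / 0.26438 = 1.55269
The risk among the exposed is 1.55 times that among the unexposed.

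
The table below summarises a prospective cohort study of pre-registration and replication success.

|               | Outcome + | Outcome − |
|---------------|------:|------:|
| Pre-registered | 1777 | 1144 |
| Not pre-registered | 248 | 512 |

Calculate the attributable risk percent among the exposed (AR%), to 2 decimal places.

Cells: a = 1777, b = 1144, c = 248, d = 512.
Risk in exposed = 1777/2921 = 0.60835; risk in unexposed = 248/760 = 0.32632.
RR = 0.60835/0.32632 = 1.86431
AR% = (RR − 1)/RR × 100 = (1.86431 − 1)/1.86431 × 100 = 46.3608%

46.36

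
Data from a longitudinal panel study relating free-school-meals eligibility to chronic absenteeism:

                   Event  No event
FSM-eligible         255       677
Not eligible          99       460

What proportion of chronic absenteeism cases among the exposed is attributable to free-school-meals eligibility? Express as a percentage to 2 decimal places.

Cells: a = 255, b = 677, c = 99, d = 460.
Risk in exposed = 255/932 = 0.27361; risk in unexposed = 99/559 = 0.17710.
RR = 0.27361/0.17710 = 1.54490
AR% = (RR − 1)/RR × 100 = (1.54490 − 1)/1.54490 × 100 = 35.2710%

35.27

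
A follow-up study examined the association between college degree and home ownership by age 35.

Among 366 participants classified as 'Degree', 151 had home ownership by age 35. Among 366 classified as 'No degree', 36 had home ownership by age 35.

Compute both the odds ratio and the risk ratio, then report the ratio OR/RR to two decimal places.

1.53

From the description: a = 151, b = 215, c = 36, d = 330.
OR = (151·330)/(215·36) = 49830/7740 = 6.43798
Risk in exposed = 151/366 = 0.41257; risk in unexposed = 36/366 = 0.09836; RR = 4.19444
OR/RR = 6.43798 / 4.19444 = 1.53488
The outcome is not rare, so the OR lies further from 1 than the RR.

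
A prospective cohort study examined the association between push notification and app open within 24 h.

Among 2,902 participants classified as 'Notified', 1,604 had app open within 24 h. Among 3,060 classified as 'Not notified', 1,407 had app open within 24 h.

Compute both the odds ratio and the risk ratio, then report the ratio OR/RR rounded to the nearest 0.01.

1.21

From the description: a = 1604, b = 1298, c = 1407, d = 1653.
OR = (1604·1653)/(1298·1407) = 2651412/1826286 = 1.45181
Risk in exposed = 1604/2902 = 0.55272; risk in unexposed = 1407/3060 = 0.45980; RR = 1.20208
OR/RR = 1.45181 / 1.20208 = 1.20774
The outcome is not rare, so the OR lies further from 1 than the RR.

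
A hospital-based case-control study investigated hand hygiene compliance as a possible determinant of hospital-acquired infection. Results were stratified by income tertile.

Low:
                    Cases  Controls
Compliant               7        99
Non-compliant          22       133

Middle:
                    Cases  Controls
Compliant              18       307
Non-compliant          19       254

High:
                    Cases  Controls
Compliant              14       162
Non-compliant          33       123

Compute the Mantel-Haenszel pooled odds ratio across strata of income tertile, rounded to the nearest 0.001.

0.479

OR_MH = Σ(aᵢdᵢ/nᵢ) / Σ(bᵢcᵢ/nᵢ), where nᵢ is the stratum total.
Stratum 1 (Low): n = 261; a·d/n = 7·133/261 = 3.5670; b·c/n = 99·22/261 = 8.3448
Stratum 2 (Middle): n = 598; a·d/n = 18·254/598 = 7.6455; b·c/n = 307·19/598 = 9.7542
Stratum 3 (High): n = 332; a·d/n = 14·123/332 = 5.1867; b·c/n = 162·33/332 = 16.1024
OR_MH = (3.5670 + 7.6455 + 5.1867) / (8.3448 + 9.7542 + 16.1024) = 16.3993 / 34.2014 = 0.47949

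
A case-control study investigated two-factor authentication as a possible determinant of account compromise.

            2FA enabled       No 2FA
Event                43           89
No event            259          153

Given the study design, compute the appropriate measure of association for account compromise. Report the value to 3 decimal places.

Reading the table with exposure as columns: a = 43 (2FA enabled, case), b = 259 (2FA enabled, non-case), c = 89 (No 2FA, case), d = 153.
This is a case-control study: participants were sampled on outcome status, so risks in the source population cannot be estimated directly — relative risk is not valid here. The odds ratio is the appropriate measure.
OR = (a·d)/(b·c) = (43 × 153) / (259 × 89) = 6579 / 23051 = 0.28541

0.285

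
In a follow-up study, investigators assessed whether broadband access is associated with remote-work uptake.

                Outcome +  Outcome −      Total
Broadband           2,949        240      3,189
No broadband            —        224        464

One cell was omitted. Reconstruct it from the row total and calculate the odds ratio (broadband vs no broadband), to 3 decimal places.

The missing cell is in the unexposed row: 464 − 224 = 240.
So a = 2949, b = 240, c = 240, d = 224.
OR = (a·d)/(b·c) = (2949 × 224) / (240 × 240) = 660576 / 57600 = 11.46833

11.468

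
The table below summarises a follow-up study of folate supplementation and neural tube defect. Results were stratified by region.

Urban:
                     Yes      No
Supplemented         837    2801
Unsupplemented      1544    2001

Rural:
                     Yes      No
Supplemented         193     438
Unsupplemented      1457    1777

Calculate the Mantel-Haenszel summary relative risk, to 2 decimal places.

0.56

RR_MH = Σ(aᵢ·n₀ᵢ/nᵢ) / Σ(cᵢ·n₁ᵢ/nᵢ), with n₁ᵢ = aᵢ+bᵢ (exposed), n₀ᵢ = cᵢ+dᵢ (unexposed), nᵢ = n₁ᵢ+n₀ᵢ.
Stratum 1 (Urban): n₁ = 3638, n₀ = 3545, n = 7183; a·n₀/n = 837·3545/7183 = 413.0816; c·n₁/n = 1544·3638/7183 = 781.9953
Stratum 2 (Rural): n₁ = 631, n₀ = 3234, n = 3865; a·n₀/n = 193·3234/3865 = 161.4908; c·n₁/n = 1457·631/3865 = 237.8699
RR_MH = (413.0816 + 161.4908) / (781.9953 + 237.8699) = 574.5724 / 1019.8651 = 0.56338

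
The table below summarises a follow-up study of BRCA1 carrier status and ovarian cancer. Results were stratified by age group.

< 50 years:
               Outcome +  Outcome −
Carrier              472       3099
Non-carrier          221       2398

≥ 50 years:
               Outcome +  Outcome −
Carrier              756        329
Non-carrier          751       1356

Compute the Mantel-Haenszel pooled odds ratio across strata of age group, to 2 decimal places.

OR_MH = Σ(aᵢdᵢ/nᵢ) / Σ(bᵢcᵢ/nᵢ), where nᵢ is the stratum total.
Stratum 1 (< 50 years): n = 6190; a·d/n = 472·2398/6190 = 182.8523; b·c/n = 3099·221/6190 = 110.6428
Stratum 2 (≥ 50 years): n = 3192; a·d/n = 756·1356/3192 = 321.1579; b·c/n = 329·751/3192 = 77.4057
OR_MH = (182.8523 + 321.1579) / (110.6428 + 77.4057) = 504.0102 / 188.0485 = 2.68021

2.68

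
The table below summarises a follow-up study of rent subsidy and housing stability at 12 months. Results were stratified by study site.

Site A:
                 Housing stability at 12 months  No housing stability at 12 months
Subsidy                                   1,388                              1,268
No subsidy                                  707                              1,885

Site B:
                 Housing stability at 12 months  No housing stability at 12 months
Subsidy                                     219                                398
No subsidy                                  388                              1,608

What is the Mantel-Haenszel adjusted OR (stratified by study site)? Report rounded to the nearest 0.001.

2.755

OR_MH = Σ(aᵢdᵢ/nᵢ) / Σ(bᵢcᵢ/nᵢ), where nᵢ is the stratum total.
Stratum 1 (Site A): n = 5248; a·d/n = 1388·1885/5248 = 498.5480; b·c/n = 1268·707/5248 = 170.8224
Stratum 2 (Site B): n = 2613; a·d/n = 219·1608/2613 = 134.7692; b·c/n = 398·388/2613 = 59.0984
OR_MH = (498.5480 + 134.7692) / (170.8224 + 59.0984) = 633.3172 / 229.9208 = 2.75450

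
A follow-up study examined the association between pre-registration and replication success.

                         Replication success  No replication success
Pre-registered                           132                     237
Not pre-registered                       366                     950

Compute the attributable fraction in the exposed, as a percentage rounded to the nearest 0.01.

Cells: a = 132, b = 237, c = 366, d = 950.
Risk in exposed = 132/369 = 0.35772; risk in unexposed = 366/1316 = 0.27812.
RR = 0.35772/0.27812 = 1.28624
AR% = (RR − 1)/RR × 100 = (1.28624 − 1)/1.28624 × 100 = 22.2541%

22.25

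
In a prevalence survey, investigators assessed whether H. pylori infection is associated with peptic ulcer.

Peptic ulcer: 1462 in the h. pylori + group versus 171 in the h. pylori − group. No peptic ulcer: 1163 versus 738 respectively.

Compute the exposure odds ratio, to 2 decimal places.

From the description: a = 1462, b = 1163, c = 171, d = 738.
OR = (a·d)/(b·c) = (1462 × 738) / (1163 × 171) = 1078956 / 198873 = 5.42535
The odds of peptic ulcer are about 5.43 times as high in the h. pylori + group.

5.43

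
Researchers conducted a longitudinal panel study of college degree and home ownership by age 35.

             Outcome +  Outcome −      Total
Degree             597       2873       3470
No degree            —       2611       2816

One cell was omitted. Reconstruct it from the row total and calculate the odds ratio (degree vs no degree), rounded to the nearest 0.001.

The missing cell is in the unexposed row: 2816 − 2611 = 205.
So a = 597, b = 2873, c = 205, d = 2611.
OR = (a·d)/(b·c) = (597 × 2611) / (2873 × 205) = 1558767 / 588965 = 2.64662

2.647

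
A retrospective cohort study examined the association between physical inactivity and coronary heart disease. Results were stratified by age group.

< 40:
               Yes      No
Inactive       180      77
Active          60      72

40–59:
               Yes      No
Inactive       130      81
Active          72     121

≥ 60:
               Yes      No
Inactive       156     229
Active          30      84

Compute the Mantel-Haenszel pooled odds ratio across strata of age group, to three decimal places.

2.458

OR_MH = Σ(aᵢdᵢ/nᵢ) / Σ(bᵢcᵢ/nᵢ), where nᵢ is the stratum total.
Stratum 1 (< 40): n = 389; a·d/n = 180·72/389 = 33.3162; b·c/n = 77·60/389 = 11.8766
Stratum 2 (40–59): n = 404; a·d/n = 130·121/404 = 38.9356; b·c/n = 81·72/404 = 14.4356
Stratum 3 (≥ 60): n = 499; a·d/n = 156·84/499 = 26.2605; b·c/n = 229·30/499 = 13.7675
OR_MH = (33.3162 + 38.9356 + 26.2605) / (11.8766 + 14.4356 + 13.7675) = 98.5124 / 40.0798 = 2.45791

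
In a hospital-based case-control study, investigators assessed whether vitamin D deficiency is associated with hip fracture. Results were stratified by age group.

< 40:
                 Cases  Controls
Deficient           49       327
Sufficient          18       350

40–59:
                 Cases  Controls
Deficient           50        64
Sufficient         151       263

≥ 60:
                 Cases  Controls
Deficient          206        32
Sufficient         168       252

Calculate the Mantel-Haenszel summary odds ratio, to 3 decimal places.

3.689

OR_MH = Σ(aᵢdᵢ/nᵢ) / Σ(bᵢcᵢ/nᵢ), where nᵢ is the stratum total.
Stratum 1 (< 40): n = 744; a·d/n = 49·350/744 = 23.0511; b·c/n = 327·18/744 = 7.9113
Stratum 2 (40–59): n = 528; a·d/n = 50·263/528 = 24.9053; b·c/n = 64·151/528 = 18.3030
Stratum 3 (≥ 60): n = 658; a·d/n = 206·252/658 = 78.8936; b·c/n = 32·168/658 = 8.1702
OR_MH = (23.0511 + 24.9053 + 78.8936) / (7.9113 + 18.3030 + 8.1702) = 126.8500 / 34.3845 = 3.68916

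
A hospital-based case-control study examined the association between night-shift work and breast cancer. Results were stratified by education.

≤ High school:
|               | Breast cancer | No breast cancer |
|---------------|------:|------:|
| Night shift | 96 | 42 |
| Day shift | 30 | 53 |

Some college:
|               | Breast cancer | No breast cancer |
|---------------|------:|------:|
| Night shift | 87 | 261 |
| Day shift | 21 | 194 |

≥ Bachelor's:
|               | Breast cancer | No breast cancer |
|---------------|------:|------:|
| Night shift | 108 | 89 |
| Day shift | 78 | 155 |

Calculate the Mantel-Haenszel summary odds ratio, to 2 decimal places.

OR_MH = Σ(aᵢdᵢ/nᵢ) / Σ(bᵢcᵢ/nᵢ), where nᵢ is the stratum total.
Stratum 1 (≤ High school): n = 221; a·d/n = 96·53/221 = 23.0226; b·c/n = 42·30/221 = 5.7014
Stratum 2 (Some college): n = 563; a·d/n = 87·194/563 = 29.9787; b·c/n = 261·21/563 = 9.7353
Stratum 3 (≥ Bachelor's): n = 430; a·d/n = 108·155/430 = 38.9302; b·c/n = 89·78/430 = 16.1442
OR_MH = (23.0226 + 29.9787 + 38.9302) / (5.7014 + 9.7353 + 16.1442) = 91.9315 / 31.5809 = 2.91099

2.91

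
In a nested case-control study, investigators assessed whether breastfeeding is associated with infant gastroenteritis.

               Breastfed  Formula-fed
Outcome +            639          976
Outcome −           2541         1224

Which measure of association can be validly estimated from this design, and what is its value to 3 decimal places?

0.315

Reading the table with exposure as columns: a = 639 (Breastfed, case), b = 2541 (Breastfed, non-case), c = 976 (Formula-fed, case), d = 1224.
This is a nested case-control study: participants were sampled on outcome status, so risks in the source population cannot be estimated directly — relative risk is not valid here. The odds ratio is the appropriate measure.
OR = (a·d)/(b·c) = (639 × 1224) / (2541 × 976) = 782136 / 2480016 = 0.31538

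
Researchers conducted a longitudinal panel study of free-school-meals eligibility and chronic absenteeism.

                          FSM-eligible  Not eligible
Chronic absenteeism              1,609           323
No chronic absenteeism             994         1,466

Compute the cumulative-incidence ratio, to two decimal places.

3.42

Reading the table with exposure as columns: a = 1609 (FSM-eligible, case), b = 994 (FSM-eligible, non-case), c = 323 (Not eligible, case), d = 1466.
Risk in exposed = 1609/2603 = 0.61813; risk in unexposed = 323/1789 = 0.18055.
RR = 0.61813 / 0.18055 = 3.42365
The risk among the exposed is 3.42 times that among the unexposed.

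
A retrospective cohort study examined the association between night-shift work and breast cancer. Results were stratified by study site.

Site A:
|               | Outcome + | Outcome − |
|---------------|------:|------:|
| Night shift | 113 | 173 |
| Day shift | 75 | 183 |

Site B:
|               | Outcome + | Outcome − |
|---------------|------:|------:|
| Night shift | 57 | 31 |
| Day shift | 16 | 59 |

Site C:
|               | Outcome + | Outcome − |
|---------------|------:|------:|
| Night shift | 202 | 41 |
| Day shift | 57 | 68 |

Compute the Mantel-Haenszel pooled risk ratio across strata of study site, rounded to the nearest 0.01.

1.73

RR_MH = Σ(aᵢ·n₀ᵢ/nᵢ) / Σ(cᵢ·n₁ᵢ/nᵢ), with n₁ᵢ = aᵢ+bᵢ (exposed), n₀ᵢ = cᵢ+dᵢ (unexposed), nᵢ = n₁ᵢ+n₀ᵢ.
Stratum 1 (Site A): n₁ = 286, n₀ = 258, n = 544; a·n₀/n = 113·258/544 = 53.5919; c·n₁/n = 75·286/544 = 39.4301
Stratum 2 (Site B): n₁ = 88, n₀ = 75, n = 163; a·n₀/n = 57·75/163 = 26.2270; c·n₁/n = 16·88/163 = 8.6380
Stratum 3 (Site C): n₁ = 243, n₀ = 125, n = 368; a·n₀/n = 202·125/368 = 68.6141; c·n₁/n = 57·243/368 = 37.6386
RR_MH = (53.5919 + 26.2270 + 68.6141) / (39.4301 + 8.6380 + 37.6386) = 148.4330 / 85.7068 = 1.73187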